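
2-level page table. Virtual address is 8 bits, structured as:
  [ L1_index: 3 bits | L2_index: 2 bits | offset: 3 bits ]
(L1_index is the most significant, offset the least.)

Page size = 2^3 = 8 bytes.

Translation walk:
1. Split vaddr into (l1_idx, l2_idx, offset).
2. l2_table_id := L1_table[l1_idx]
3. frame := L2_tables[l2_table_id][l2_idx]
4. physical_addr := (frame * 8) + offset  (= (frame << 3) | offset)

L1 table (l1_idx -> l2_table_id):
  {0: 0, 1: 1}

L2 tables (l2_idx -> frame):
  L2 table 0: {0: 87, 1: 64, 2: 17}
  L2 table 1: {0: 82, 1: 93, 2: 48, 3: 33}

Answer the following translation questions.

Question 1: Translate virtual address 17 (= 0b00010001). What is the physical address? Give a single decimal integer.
Answer: 137

Derivation:
vaddr = 17 = 0b00010001
Split: l1_idx=0, l2_idx=2, offset=1
L1[0] = 0
L2[0][2] = 17
paddr = 17 * 8 + 1 = 137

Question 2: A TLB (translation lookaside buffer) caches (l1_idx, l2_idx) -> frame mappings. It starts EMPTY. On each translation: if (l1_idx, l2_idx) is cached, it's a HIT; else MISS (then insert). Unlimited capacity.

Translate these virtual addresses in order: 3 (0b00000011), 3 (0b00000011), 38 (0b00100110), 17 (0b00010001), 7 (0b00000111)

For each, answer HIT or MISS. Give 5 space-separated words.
Answer: MISS HIT MISS MISS HIT

Derivation:
vaddr=3: (0,0) not in TLB -> MISS, insert
vaddr=3: (0,0) in TLB -> HIT
vaddr=38: (1,0) not in TLB -> MISS, insert
vaddr=17: (0,2) not in TLB -> MISS, insert
vaddr=7: (0,0) in TLB -> HIT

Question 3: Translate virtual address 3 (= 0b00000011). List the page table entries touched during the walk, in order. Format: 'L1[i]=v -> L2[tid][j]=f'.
Answer: L1[0]=0 -> L2[0][0]=87

Derivation:
vaddr = 3 = 0b00000011
Split: l1_idx=0, l2_idx=0, offset=3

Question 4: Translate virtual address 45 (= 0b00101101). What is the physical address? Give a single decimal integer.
Answer: 749

Derivation:
vaddr = 45 = 0b00101101
Split: l1_idx=1, l2_idx=1, offset=5
L1[1] = 1
L2[1][1] = 93
paddr = 93 * 8 + 5 = 749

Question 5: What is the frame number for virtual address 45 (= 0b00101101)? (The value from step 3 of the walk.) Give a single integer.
Answer: 93

Derivation:
vaddr = 45: l1_idx=1, l2_idx=1
L1[1] = 1; L2[1][1] = 93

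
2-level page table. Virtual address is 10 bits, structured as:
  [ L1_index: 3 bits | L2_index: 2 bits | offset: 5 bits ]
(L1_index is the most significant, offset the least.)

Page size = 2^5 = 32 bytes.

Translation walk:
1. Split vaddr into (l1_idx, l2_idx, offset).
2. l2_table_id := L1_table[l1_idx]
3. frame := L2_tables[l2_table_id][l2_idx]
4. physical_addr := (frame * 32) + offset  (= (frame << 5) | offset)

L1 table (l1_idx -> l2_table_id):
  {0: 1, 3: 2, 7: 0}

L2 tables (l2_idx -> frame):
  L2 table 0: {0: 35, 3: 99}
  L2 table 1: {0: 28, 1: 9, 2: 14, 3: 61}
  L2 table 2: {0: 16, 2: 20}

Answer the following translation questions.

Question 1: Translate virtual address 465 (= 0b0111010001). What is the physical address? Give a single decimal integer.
vaddr = 465 = 0b0111010001
Split: l1_idx=3, l2_idx=2, offset=17
L1[3] = 2
L2[2][2] = 20
paddr = 20 * 32 + 17 = 657

Answer: 657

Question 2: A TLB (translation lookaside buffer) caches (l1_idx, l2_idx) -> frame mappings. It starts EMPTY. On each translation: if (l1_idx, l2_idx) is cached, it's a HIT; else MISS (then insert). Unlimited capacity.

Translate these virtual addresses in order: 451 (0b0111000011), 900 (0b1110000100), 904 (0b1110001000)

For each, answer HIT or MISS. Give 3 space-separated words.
Answer: MISS MISS HIT

Derivation:
vaddr=451: (3,2) not in TLB -> MISS, insert
vaddr=900: (7,0) not in TLB -> MISS, insert
vaddr=904: (7,0) in TLB -> HIT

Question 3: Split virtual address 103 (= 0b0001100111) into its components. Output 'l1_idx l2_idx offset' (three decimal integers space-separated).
Answer: 0 3 7

Derivation:
vaddr = 103 = 0b0001100111
  top 3 bits -> l1_idx = 0
  next 2 bits -> l2_idx = 3
  bottom 5 bits -> offset = 7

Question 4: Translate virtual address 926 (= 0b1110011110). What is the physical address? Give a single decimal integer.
Answer: 1150

Derivation:
vaddr = 926 = 0b1110011110
Split: l1_idx=7, l2_idx=0, offset=30
L1[7] = 0
L2[0][0] = 35
paddr = 35 * 32 + 30 = 1150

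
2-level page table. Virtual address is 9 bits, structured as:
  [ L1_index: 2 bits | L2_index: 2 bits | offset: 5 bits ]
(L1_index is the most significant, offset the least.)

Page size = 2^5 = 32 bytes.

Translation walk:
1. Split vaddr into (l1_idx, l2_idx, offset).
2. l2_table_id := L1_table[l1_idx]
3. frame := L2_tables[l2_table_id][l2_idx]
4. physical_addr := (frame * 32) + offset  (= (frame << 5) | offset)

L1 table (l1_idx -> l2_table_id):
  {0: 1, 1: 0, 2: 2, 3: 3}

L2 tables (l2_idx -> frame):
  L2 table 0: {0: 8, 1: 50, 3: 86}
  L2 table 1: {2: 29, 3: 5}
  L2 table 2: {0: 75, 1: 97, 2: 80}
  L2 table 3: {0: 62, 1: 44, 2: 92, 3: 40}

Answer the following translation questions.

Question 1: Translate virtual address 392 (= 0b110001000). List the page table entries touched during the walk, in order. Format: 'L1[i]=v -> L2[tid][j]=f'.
Answer: L1[3]=3 -> L2[3][0]=62

Derivation:
vaddr = 392 = 0b110001000
Split: l1_idx=3, l2_idx=0, offset=8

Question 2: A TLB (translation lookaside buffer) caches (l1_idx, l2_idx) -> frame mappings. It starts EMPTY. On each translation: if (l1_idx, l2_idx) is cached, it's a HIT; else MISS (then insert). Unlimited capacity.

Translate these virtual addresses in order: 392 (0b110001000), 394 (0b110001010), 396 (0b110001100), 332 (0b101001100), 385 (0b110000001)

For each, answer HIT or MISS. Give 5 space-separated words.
Answer: MISS HIT HIT MISS HIT

Derivation:
vaddr=392: (3,0) not in TLB -> MISS, insert
vaddr=394: (3,0) in TLB -> HIT
vaddr=396: (3,0) in TLB -> HIT
vaddr=332: (2,2) not in TLB -> MISS, insert
vaddr=385: (3,0) in TLB -> HIT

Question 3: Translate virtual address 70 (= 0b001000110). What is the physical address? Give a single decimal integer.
Answer: 934

Derivation:
vaddr = 70 = 0b001000110
Split: l1_idx=0, l2_idx=2, offset=6
L1[0] = 1
L2[1][2] = 29
paddr = 29 * 32 + 6 = 934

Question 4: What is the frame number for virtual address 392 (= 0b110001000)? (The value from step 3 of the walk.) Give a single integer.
vaddr = 392: l1_idx=3, l2_idx=0
L1[3] = 3; L2[3][0] = 62

Answer: 62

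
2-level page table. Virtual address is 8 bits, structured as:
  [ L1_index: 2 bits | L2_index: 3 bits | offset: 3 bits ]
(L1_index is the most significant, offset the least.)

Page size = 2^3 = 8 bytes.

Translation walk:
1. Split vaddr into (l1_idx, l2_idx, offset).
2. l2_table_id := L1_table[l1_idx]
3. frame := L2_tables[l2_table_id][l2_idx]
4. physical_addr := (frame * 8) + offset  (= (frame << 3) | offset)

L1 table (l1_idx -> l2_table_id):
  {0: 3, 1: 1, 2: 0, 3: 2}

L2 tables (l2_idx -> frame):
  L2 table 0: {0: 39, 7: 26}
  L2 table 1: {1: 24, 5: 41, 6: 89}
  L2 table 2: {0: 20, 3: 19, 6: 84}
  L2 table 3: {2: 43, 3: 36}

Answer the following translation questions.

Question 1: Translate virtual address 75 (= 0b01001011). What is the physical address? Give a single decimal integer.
vaddr = 75 = 0b01001011
Split: l1_idx=1, l2_idx=1, offset=3
L1[1] = 1
L2[1][1] = 24
paddr = 24 * 8 + 3 = 195

Answer: 195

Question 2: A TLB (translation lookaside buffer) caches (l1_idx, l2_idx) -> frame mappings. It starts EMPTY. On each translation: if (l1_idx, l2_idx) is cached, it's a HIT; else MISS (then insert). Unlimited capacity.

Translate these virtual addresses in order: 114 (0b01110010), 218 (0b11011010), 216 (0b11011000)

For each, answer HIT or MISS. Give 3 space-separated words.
vaddr=114: (1,6) not in TLB -> MISS, insert
vaddr=218: (3,3) not in TLB -> MISS, insert
vaddr=216: (3,3) in TLB -> HIT

Answer: MISS MISS HIT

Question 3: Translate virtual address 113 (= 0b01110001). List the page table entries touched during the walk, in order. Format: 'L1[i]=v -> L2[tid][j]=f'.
vaddr = 113 = 0b01110001
Split: l1_idx=1, l2_idx=6, offset=1

Answer: L1[1]=1 -> L2[1][6]=89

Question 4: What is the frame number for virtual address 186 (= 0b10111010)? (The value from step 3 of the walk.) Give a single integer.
vaddr = 186: l1_idx=2, l2_idx=7
L1[2] = 0; L2[0][7] = 26

Answer: 26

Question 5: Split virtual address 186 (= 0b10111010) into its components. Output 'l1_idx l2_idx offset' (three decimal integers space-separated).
vaddr = 186 = 0b10111010
  top 2 bits -> l1_idx = 2
  next 3 bits -> l2_idx = 7
  bottom 3 bits -> offset = 2

Answer: 2 7 2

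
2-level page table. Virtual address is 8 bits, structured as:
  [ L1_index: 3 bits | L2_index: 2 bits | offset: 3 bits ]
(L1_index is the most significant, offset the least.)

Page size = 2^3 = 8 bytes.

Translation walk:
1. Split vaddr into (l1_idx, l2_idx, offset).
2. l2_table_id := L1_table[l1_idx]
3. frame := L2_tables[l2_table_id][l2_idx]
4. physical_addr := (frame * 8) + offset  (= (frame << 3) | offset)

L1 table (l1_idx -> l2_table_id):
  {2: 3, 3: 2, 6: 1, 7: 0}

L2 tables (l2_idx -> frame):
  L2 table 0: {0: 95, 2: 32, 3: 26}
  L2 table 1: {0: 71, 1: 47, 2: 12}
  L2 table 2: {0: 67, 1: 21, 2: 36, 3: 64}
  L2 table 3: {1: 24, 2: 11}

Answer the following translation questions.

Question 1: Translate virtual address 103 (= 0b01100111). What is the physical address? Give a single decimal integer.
vaddr = 103 = 0b01100111
Split: l1_idx=3, l2_idx=0, offset=7
L1[3] = 2
L2[2][0] = 67
paddr = 67 * 8 + 7 = 543

Answer: 543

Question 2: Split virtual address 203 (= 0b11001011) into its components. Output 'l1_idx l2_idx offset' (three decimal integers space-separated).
vaddr = 203 = 0b11001011
  top 3 bits -> l1_idx = 6
  next 2 bits -> l2_idx = 1
  bottom 3 bits -> offset = 3

Answer: 6 1 3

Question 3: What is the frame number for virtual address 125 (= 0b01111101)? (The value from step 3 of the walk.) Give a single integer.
vaddr = 125: l1_idx=3, l2_idx=3
L1[3] = 2; L2[2][3] = 64

Answer: 64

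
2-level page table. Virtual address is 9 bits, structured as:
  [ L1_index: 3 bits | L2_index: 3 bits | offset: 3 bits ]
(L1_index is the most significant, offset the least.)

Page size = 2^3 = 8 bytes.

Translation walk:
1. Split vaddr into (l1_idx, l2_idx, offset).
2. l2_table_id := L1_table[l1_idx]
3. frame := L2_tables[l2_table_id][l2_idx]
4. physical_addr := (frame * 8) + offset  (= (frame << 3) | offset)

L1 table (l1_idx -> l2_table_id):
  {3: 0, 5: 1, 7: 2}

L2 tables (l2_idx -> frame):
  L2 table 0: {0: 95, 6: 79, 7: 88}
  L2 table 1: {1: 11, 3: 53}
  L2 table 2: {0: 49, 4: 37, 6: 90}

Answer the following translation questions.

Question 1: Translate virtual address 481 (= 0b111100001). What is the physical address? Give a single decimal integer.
Answer: 297

Derivation:
vaddr = 481 = 0b111100001
Split: l1_idx=7, l2_idx=4, offset=1
L1[7] = 2
L2[2][4] = 37
paddr = 37 * 8 + 1 = 297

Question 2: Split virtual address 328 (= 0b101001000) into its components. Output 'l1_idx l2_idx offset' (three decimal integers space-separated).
vaddr = 328 = 0b101001000
  top 3 bits -> l1_idx = 5
  next 3 bits -> l2_idx = 1
  bottom 3 bits -> offset = 0

Answer: 5 1 0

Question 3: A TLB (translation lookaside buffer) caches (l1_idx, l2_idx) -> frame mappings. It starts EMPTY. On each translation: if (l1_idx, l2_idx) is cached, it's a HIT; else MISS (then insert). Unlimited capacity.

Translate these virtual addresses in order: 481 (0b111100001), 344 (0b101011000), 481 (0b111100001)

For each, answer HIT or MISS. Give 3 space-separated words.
vaddr=481: (7,4) not in TLB -> MISS, insert
vaddr=344: (5,3) not in TLB -> MISS, insert
vaddr=481: (7,4) in TLB -> HIT

Answer: MISS MISS HIT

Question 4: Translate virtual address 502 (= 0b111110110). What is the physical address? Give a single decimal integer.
vaddr = 502 = 0b111110110
Split: l1_idx=7, l2_idx=6, offset=6
L1[7] = 2
L2[2][6] = 90
paddr = 90 * 8 + 6 = 726

Answer: 726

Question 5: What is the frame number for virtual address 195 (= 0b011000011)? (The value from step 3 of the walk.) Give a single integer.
vaddr = 195: l1_idx=3, l2_idx=0
L1[3] = 0; L2[0][0] = 95

Answer: 95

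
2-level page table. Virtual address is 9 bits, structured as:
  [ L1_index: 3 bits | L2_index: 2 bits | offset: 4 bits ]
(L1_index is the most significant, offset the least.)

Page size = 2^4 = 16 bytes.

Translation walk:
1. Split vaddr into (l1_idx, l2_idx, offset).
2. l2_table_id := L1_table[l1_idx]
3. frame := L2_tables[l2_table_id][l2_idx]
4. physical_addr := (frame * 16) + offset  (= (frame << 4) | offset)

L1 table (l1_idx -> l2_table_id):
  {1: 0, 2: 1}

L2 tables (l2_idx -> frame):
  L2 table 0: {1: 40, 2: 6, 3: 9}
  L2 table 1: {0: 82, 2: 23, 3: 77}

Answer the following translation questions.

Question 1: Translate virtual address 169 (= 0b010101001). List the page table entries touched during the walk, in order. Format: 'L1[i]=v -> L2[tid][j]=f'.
vaddr = 169 = 0b010101001
Split: l1_idx=2, l2_idx=2, offset=9

Answer: L1[2]=1 -> L2[1][2]=23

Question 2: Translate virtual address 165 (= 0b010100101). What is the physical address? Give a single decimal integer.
vaddr = 165 = 0b010100101
Split: l1_idx=2, l2_idx=2, offset=5
L1[2] = 1
L2[1][2] = 23
paddr = 23 * 16 + 5 = 373

Answer: 373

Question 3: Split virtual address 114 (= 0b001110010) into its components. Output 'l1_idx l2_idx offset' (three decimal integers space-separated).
Answer: 1 3 2

Derivation:
vaddr = 114 = 0b001110010
  top 3 bits -> l1_idx = 1
  next 2 bits -> l2_idx = 3
  bottom 4 bits -> offset = 2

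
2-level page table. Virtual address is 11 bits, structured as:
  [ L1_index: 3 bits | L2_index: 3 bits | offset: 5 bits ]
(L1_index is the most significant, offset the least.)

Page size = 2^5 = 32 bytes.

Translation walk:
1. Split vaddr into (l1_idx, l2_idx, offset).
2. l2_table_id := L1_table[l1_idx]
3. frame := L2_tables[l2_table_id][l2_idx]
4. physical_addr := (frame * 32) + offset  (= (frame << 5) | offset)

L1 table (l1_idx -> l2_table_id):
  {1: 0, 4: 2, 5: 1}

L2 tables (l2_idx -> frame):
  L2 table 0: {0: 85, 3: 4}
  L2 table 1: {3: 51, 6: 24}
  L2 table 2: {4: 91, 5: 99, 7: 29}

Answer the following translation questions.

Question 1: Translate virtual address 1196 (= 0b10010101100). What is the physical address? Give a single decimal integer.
vaddr = 1196 = 0b10010101100
Split: l1_idx=4, l2_idx=5, offset=12
L1[4] = 2
L2[2][5] = 99
paddr = 99 * 32 + 12 = 3180

Answer: 3180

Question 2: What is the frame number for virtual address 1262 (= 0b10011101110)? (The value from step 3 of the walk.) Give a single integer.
vaddr = 1262: l1_idx=4, l2_idx=7
L1[4] = 2; L2[2][7] = 29

Answer: 29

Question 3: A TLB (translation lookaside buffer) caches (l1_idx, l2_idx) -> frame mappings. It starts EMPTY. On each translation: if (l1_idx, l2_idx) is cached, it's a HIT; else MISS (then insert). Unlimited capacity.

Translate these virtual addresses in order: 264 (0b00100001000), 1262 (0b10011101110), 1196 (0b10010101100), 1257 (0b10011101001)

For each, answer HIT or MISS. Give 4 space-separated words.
Answer: MISS MISS MISS HIT

Derivation:
vaddr=264: (1,0) not in TLB -> MISS, insert
vaddr=1262: (4,7) not in TLB -> MISS, insert
vaddr=1196: (4,5) not in TLB -> MISS, insert
vaddr=1257: (4,7) in TLB -> HIT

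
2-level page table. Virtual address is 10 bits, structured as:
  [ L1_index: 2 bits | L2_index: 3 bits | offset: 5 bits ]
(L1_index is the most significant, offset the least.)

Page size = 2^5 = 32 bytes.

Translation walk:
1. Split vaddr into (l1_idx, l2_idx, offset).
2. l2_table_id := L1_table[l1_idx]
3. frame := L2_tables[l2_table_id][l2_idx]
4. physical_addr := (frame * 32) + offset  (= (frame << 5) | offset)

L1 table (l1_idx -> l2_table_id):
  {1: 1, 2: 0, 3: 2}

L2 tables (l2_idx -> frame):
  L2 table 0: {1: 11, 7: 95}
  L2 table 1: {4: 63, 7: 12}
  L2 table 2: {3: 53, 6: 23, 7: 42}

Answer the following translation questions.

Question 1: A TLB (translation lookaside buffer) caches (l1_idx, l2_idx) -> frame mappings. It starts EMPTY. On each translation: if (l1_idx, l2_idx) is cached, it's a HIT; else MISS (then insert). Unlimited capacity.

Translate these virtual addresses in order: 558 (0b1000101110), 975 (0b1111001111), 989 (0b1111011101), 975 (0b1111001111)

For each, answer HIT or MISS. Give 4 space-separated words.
vaddr=558: (2,1) not in TLB -> MISS, insert
vaddr=975: (3,6) not in TLB -> MISS, insert
vaddr=989: (3,6) in TLB -> HIT
vaddr=975: (3,6) in TLB -> HIT

Answer: MISS MISS HIT HIT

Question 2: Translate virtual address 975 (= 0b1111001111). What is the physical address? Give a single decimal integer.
Answer: 751

Derivation:
vaddr = 975 = 0b1111001111
Split: l1_idx=3, l2_idx=6, offset=15
L1[3] = 2
L2[2][6] = 23
paddr = 23 * 32 + 15 = 751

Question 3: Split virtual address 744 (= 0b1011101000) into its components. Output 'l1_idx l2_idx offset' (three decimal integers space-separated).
vaddr = 744 = 0b1011101000
  top 2 bits -> l1_idx = 2
  next 3 bits -> l2_idx = 7
  bottom 5 bits -> offset = 8

Answer: 2 7 8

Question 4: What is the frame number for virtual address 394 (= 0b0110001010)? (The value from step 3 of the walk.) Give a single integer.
vaddr = 394: l1_idx=1, l2_idx=4
L1[1] = 1; L2[1][4] = 63

Answer: 63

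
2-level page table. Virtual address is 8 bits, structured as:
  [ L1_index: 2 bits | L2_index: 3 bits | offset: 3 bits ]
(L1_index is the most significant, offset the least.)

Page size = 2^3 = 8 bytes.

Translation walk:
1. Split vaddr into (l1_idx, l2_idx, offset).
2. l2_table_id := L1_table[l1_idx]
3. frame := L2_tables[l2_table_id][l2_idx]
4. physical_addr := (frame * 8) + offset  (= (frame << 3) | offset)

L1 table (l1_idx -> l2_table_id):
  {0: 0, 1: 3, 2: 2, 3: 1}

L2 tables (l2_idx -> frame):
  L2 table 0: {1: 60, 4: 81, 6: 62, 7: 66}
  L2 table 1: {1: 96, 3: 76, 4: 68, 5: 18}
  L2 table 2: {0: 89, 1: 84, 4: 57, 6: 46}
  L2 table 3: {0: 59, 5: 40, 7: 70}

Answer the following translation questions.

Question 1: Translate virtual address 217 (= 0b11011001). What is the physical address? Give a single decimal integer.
vaddr = 217 = 0b11011001
Split: l1_idx=3, l2_idx=3, offset=1
L1[3] = 1
L2[1][3] = 76
paddr = 76 * 8 + 1 = 609

Answer: 609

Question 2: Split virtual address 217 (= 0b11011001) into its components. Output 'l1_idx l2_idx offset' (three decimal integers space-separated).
Answer: 3 3 1

Derivation:
vaddr = 217 = 0b11011001
  top 2 bits -> l1_idx = 3
  next 3 bits -> l2_idx = 3
  bottom 3 bits -> offset = 1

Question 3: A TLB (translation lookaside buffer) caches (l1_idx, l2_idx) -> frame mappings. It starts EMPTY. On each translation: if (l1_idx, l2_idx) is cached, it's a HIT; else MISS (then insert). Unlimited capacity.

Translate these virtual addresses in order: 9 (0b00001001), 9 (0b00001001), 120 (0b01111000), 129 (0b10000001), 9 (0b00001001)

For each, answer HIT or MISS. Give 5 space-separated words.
vaddr=9: (0,1) not in TLB -> MISS, insert
vaddr=9: (0,1) in TLB -> HIT
vaddr=120: (1,7) not in TLB -> MISS, insert
vaddr=129: (2,0) not in TLB -> MISS, insert
vaddr=9: (0,1) in TLB -> HIT

Answer: MISS HIT MISS MISS HIT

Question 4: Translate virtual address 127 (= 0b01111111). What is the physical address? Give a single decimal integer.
vaddr = 127 = 0b01111111
Split: l1_idx=1, l2_idx=7, offset=7
L1[1] = 3
L2[3][7] = 70
paddr = 70 * 8 + 7 = 567

Answer: 567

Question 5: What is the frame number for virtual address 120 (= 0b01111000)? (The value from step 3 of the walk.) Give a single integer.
vaddr = 120: l1_idx=1, l2_idx=7
L1[1] = 3; L2[3][7] = 70

Answer: 70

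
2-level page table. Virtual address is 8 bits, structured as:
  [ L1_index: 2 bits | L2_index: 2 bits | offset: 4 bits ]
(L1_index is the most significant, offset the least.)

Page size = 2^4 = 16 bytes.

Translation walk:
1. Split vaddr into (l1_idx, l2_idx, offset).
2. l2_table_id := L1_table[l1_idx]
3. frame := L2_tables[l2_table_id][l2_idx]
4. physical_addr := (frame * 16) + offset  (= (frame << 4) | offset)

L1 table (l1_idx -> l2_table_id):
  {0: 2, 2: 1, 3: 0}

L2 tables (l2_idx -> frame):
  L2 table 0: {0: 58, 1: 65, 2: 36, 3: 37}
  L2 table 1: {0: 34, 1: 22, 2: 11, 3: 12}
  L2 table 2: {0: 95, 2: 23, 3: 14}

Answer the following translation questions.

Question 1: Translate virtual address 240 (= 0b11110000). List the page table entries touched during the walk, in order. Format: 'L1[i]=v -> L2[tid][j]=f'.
vaddr = 240 = 0b11110000
Split: l1_idx=3, l2_idx=3, offset=0

Answer: L1[3]=0 -> L2[0][3]=37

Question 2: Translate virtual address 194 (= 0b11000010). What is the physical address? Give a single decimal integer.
Answer: 930

Derivation:
vaddr = 194 = 0b11000010
Split: l1_idx=3, l2_idx=0, offset=2
L1[3] = 0
L2[0][0] = 58
paddr = 58 * 16 + 2 = 930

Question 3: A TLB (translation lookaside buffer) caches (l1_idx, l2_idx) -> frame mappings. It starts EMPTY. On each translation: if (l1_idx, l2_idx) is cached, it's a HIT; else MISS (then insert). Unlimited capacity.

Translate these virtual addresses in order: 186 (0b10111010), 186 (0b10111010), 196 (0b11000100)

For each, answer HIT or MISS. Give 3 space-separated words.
vaddr=186: (2,3) not in TLB -> MISS, insert
vaddr=186: (2,3) in TLB -> HIT
vaddr=196: (3,0) not in TLB -> MISS, insert

Answer: MISS HIT MISS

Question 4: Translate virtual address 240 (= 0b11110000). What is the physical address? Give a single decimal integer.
vaddr = 240 = 0b11110000
Split: l1_idx=3, l2_idx=3, offset=0
L1[3] = 0
L2[0][3] = 37
paddr = 37 * 16 + 0 = 592

Answer: 592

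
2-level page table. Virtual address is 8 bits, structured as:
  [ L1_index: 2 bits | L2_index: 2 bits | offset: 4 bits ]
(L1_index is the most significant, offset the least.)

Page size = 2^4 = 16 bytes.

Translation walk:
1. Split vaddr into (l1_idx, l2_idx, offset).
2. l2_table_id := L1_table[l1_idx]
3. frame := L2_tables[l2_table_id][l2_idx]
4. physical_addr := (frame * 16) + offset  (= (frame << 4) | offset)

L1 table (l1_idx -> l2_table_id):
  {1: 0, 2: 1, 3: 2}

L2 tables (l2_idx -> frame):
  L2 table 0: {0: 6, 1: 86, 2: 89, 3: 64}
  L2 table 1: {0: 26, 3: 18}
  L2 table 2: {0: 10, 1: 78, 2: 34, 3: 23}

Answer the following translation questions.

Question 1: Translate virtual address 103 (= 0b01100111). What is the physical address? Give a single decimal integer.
vaddr = 103 = 0b01100111
Split: l1_idx=1, l2_idx=2, offset=7
L1[1] = 0
L2[0][2] = 89
paddr = 89 * 16 + 7 = 1431

Answer: 1431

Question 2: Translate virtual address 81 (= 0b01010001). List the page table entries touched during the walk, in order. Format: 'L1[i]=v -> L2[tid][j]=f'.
Answer: L1[1]=0 -> L2[0][1]=86

Derivation:
vaddr = 81 = 0b01010001
Split: l1_idx=1, l2_idx=1, offset=1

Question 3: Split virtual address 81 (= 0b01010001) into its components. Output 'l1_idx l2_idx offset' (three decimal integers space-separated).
vaddr = 81 = 0b01010001
  top 2 bits -> l1_idx = 1
  next 2 bits -> l2_idx = 1
  bottom 4 bits -> offset = 1

Answer: 1 1 1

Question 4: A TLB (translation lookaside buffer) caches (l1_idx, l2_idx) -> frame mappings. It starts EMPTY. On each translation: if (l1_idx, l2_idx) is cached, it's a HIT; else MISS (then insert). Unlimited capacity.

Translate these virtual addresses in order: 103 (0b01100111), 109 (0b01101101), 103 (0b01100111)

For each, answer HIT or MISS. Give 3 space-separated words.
Answer: MISS HIT HIT

Derivation:
vaddr=103: (1,2) not in TLB -> MISS, insert
vaddr=109: (1,2) in TLB -> HIT
vaddr=103: (1,2) in TLB -> HIT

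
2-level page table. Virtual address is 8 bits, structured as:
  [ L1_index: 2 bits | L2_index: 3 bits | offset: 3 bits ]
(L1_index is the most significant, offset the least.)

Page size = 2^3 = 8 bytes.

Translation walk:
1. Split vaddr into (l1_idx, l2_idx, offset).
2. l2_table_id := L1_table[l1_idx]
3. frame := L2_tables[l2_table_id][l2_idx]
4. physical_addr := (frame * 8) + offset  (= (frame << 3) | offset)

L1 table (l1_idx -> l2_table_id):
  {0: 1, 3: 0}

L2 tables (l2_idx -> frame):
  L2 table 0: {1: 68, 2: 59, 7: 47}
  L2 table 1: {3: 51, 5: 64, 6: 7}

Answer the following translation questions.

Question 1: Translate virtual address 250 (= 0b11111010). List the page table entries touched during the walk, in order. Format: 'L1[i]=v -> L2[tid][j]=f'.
vaddr = 250 = 0b11111010
Split: l1_idx=3, l2_idx=7, offset=2

Answer: L1[3]=0 -> L2[0][7]=47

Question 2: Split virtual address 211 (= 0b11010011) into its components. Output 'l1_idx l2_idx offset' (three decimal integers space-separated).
vaddr = 211 = 0b11010011
  top 2 bits -> l1_idx = 3
  next 3 bits -> l2_idx = 2
  bottom 3 bits -> offset = 3

Answer: 3 2 3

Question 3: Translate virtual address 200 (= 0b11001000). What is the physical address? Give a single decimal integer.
vaddr = 200 = 0b11001000
Split: l1_idx=3, l2_idx=1, offset=0
L1[3] = 0
L2[0][1] = 68
paddr = 68 * 8 + 0 = 544

Answer: 544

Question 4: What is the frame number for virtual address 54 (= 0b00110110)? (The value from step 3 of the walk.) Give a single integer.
vaddr = 54: l1_idx=0, l2_idx=6
L1[0] = 1; L2[1][6] = 7

Answer: 7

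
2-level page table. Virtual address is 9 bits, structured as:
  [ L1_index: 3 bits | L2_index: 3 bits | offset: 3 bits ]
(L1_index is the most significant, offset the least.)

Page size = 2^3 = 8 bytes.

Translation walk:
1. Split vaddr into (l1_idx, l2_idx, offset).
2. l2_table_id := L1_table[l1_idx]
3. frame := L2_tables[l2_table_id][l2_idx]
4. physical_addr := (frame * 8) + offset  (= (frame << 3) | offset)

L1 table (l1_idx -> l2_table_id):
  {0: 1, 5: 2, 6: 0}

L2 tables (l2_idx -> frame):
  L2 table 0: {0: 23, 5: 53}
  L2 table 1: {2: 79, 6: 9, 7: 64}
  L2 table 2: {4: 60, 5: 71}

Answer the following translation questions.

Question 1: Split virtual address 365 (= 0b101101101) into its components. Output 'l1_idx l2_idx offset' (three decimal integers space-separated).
vaddr = 365 = 0b101101101
  top 3 bits -> l1_idx = 5
  next 3 bits -> l2_idx = 5
  bottom 3 bits -> offset = 5

Answer: 5 5 5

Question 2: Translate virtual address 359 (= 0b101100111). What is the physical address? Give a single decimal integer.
vaddr = 359 = 0b101100111
Split: l1_idx=5, l2_idx=4, offset=7
L1[5] = 2
L2[2][4] = 60
paddr = 60 * 8 + 7 = 487

Answer: 487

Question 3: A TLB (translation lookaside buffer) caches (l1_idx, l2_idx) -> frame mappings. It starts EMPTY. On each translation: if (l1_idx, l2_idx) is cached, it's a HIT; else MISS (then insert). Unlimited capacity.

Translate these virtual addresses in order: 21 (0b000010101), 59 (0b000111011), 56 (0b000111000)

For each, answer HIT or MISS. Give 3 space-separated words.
Answer: MISS MISS HIT

Derivation:
vaddr=21: (0,2) not in TLB -> MISS, insert
vaddr=59: (0,7) not in TLB -> MISS, insert
vaddr=56: (0,7) in TLB -> HIT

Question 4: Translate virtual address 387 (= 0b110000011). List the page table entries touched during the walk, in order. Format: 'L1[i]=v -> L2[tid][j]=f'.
Answer: L1[6]=0 -> L2[0][0]=23

Derivation:
vaddr = 387 = 0b110000011
Split: l1_idx=6, l2_idx=0, offset=3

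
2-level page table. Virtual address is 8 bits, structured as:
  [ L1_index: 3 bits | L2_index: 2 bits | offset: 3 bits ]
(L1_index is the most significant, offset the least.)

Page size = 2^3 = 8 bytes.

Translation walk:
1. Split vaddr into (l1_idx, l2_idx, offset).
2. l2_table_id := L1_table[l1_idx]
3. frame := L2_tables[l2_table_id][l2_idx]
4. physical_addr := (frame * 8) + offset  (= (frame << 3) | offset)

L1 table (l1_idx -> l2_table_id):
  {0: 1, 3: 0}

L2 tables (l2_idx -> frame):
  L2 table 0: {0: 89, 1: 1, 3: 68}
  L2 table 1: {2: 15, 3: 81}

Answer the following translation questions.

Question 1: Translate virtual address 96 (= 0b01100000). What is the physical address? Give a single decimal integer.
vaddr = 96 = 0b01100000
Split: l1_idx=3, l2_idx=0, offset=0
L1[3] = 0
L2[0][0] = 89
paddr = 89 * 8 + 0 = 712

Answer: 712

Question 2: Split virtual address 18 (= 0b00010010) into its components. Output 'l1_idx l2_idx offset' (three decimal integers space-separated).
vaddr = 18 = 0b00010010
  top 3 bits -> l1_idx = 0
  next 2 bits -> l2_idx = 2
  bottom 3 bits -> offset = 2

Answer: 0 2 2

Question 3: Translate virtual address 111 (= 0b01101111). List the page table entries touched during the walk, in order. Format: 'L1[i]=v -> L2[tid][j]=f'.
vaddr = 111 = 0b01101111
Split: l1_idx=3, l2_idx=1, offset=7

Answer: L1[3]=0 -> L2[0][1]=1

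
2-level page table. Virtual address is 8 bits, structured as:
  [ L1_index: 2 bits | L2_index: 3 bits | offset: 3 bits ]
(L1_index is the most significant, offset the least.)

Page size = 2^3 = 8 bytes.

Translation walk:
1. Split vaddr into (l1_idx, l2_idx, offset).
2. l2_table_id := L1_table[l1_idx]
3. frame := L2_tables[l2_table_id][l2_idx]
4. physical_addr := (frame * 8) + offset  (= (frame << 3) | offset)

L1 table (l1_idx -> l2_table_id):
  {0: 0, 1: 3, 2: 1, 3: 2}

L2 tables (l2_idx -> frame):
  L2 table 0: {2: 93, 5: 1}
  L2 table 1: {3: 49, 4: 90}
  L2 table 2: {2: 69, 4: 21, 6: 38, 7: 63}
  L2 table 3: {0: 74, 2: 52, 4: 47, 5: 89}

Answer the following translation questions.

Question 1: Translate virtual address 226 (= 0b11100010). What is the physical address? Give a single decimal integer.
Answer: 170

Derivation:
vaddr = 226 = 0b11100010
Split: l1_idx=3, l2_idx=4, offset=2
L1[3] = 2
L2[2][4] = 21
paddr = 21 * 8 + 2 = 170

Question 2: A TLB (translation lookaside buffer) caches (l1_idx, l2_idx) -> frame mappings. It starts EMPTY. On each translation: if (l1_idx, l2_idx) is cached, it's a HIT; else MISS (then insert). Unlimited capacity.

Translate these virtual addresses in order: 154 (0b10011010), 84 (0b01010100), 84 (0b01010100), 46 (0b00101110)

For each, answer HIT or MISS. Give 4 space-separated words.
Answer: MISS MISS HIT MISS

Derivation:
vaddr=154: (2,3) not in TLB -> MISS, insert
vaddr=84: (1,2) not in TLB -> MISS, insert
vaddr=84: (1,2) in TLB -> HIT
vaddr=46: (0,5) not in TLB -> MISS, insert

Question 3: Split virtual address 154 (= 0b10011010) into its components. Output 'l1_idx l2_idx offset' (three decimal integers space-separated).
Answer: 2 3 2

Derivation:
vaddr = 154 = 0b10011010
  top 2 bits -> l1_idx = 2
  next 3 bits -> l2_idx = 3
  bottom 3 bits -> offset = 2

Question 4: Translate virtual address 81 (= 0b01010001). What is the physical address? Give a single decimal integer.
vaddr = 81 = 0b01010001
Split: l1_idx=1, l2_idx=2, offset=1
L1[1] = 3
L2[3][2] = 52
paddr = 52 * 8 + 1 = 417

Answer: 417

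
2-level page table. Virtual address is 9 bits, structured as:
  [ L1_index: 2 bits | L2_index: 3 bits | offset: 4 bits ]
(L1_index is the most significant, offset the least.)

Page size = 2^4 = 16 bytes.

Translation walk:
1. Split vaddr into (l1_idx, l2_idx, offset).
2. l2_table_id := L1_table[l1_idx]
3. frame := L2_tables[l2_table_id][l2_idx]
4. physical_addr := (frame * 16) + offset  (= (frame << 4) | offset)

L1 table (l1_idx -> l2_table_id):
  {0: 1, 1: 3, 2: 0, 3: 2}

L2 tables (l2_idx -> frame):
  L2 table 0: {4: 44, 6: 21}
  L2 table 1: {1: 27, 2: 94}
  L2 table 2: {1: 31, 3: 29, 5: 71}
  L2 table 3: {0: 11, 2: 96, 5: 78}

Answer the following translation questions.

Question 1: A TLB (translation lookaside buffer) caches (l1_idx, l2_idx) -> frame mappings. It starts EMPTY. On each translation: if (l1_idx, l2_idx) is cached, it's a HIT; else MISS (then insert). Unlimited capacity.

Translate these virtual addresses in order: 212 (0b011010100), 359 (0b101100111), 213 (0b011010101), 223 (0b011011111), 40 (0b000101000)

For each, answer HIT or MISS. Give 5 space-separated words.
Answer: MISS MISS HIT HIT MISS

Derivation:
vaddr=212: (1,5) not in TLB -> MISS, insert
vaddr=359: (2,6) not in TLB -> MISS, insert
vaddr=213: (1,5) in TLB -> HIT
vaddr=223: (1,5) in TLB -> HIT
vaddr=40: (0,2) not in TLB -> MISS, insert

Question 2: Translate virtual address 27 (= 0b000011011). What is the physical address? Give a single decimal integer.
vaddr = 27 = 0b000011011
Split: l1_idx=0, l2_idx=1, offset=11
L1[0] = 1
L2[1][1] = 27
paddr = 27 * 16 + 11 = 443

Answer: 443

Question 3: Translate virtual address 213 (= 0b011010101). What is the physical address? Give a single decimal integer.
vaddr = 213 = 0b011010101
Split: l1_idx=1, l2_idx=5, offset=5
L1[1] = 3
L2[3][5] = 78
paddr = 78 * 16 + 5 = 1253

Answer: 1253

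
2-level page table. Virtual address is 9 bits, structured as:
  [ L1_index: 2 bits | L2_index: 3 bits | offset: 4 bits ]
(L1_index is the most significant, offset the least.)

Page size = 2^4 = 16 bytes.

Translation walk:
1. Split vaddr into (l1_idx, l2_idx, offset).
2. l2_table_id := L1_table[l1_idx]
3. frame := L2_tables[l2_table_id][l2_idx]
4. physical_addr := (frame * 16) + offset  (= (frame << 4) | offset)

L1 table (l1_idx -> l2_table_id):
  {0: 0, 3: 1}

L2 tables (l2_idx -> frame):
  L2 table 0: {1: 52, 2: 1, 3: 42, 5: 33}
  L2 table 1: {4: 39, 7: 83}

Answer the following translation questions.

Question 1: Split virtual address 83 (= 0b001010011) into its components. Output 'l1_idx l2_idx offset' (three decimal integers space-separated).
vaddr = 83 = 0b001010011
  top 2 bits -> l1_idx = 0
  next 3 bits -> l2_idx = 5
  bottom 4 bits -> offset = 3

Answer: 0 5 3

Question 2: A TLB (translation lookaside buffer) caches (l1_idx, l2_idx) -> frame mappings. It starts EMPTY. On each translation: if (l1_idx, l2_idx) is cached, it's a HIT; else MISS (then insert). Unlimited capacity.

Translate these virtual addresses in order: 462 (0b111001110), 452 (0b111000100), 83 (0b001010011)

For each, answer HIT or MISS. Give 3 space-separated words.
Answer: MISS HIT MISS

Derivation:
vaddr=462: (3,4) not in TLB -> MISS, insert
vaddr=452: (3,4) in TLB -> HIT
vaddr=83: (0,5) not in TLB -> MISS, insert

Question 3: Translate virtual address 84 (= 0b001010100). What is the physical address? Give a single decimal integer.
Answer: 532

Derivation:
vaddr = 84 = 0b001010100
Split: l1_idx=0, l2_idx=5, offset=4
L1[0] = 0
L2[0][5] = 33
paddr = 33 * 16 + 4 = 532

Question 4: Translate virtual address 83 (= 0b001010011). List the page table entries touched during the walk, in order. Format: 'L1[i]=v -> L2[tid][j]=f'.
Answer: L1[0]=0 -> L2[0][5]=33

Derivation:
vaddr = 83 = 0b001010011
Split: l1_idx=0, l2_idx=5, offset=3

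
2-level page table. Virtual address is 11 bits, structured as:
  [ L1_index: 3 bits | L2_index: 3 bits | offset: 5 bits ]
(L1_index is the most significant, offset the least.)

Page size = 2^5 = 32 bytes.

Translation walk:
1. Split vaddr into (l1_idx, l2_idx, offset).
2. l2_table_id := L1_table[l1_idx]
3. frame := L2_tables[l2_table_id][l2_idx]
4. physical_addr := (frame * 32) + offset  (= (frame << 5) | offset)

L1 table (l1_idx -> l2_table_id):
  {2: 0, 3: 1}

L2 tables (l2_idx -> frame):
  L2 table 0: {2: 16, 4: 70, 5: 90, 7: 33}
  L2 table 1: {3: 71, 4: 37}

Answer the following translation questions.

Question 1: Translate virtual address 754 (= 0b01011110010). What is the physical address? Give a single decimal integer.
Answer: 1074

Derivation:
vaddr = 754 = 0b01011110010
Split: l1_idx=2, l2_idx=7, offset=18
L1[2] = 0
L2[0][7] = 33
paddr = 33 * 32 + 18 = 1074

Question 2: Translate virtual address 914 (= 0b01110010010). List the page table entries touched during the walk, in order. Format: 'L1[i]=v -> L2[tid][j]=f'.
Answer: L1[3]=1 -> L2[1][4]=37

Derivation:
vaddr = 914 = 0b01110010010
Split: l1_idx=3, l2_idx=4, offset=18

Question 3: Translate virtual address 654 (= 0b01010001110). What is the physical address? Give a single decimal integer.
vaddr = 654 = 0b01010001110
Split: l1_idx=2, l2_idx=4, offset=14
L1[2] = 0
L2[0][4] = 70
paddr = 70 * 32 + 14 = 2254

Answer: 2254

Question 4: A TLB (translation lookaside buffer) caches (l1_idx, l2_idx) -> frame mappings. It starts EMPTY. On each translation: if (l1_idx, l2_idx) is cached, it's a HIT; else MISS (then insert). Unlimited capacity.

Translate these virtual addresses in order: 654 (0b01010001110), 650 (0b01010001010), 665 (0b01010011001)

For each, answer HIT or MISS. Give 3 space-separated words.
vaddr=654: (2,4) not in TLB -> MISS, insert
vaddr=650: (2,4) in TLB -> HIT
vaddr=665: (2,4) in TLB -> HIT

Answer: MISS HIT HIT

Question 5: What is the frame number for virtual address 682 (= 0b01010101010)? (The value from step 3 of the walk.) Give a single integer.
Answer: 90

Derivation:
vaddr = 682: l1_idx=2, l2_idx=5
L1[2] = 0; L2[0][5] = 90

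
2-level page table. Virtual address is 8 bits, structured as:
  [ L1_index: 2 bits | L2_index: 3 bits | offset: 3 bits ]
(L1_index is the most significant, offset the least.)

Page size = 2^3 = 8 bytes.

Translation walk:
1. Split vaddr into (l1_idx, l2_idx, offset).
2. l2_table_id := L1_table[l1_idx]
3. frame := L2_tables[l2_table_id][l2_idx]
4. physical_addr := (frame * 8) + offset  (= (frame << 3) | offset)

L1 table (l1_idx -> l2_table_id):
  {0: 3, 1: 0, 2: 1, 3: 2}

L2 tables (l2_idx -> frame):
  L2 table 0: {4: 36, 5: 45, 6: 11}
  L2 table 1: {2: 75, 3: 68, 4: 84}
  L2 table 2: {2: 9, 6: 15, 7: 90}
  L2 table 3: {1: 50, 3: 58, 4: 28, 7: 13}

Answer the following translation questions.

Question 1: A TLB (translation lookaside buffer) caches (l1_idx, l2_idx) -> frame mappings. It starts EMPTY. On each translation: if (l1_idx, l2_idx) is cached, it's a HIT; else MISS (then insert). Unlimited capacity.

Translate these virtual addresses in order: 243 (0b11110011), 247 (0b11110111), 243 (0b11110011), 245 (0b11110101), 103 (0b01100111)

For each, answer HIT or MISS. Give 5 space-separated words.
vaddr=243: (3,6) not in TLB -> MISS, insert
vaddr=247: (3,6) in TLB -> HIT
vaddr=243: (3,6) in TLB -> HIT
vaddr=245: (3,6) in TLB -> HIT
vaddr=103: (1,4) not in TLB -> MISS, insert

Answer: MISS HIT HIT HIT MISS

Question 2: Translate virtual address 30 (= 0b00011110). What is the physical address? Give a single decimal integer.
vaddr = 30 = 0b00011110
Split: l1_idx=0, l2_idx=3, offset=6
L1[0] = 3
L2[3][3] = 58
paddr = 58 * 8 + 6 = 470

Answer: 470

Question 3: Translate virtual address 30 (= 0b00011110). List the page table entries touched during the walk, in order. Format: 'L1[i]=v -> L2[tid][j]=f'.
vaddr = 30 = 0b00011110
Split: l1_idx=0, l2_idx=3, offset=6

Answer: L1[0]=3 -> L2[3][3]=58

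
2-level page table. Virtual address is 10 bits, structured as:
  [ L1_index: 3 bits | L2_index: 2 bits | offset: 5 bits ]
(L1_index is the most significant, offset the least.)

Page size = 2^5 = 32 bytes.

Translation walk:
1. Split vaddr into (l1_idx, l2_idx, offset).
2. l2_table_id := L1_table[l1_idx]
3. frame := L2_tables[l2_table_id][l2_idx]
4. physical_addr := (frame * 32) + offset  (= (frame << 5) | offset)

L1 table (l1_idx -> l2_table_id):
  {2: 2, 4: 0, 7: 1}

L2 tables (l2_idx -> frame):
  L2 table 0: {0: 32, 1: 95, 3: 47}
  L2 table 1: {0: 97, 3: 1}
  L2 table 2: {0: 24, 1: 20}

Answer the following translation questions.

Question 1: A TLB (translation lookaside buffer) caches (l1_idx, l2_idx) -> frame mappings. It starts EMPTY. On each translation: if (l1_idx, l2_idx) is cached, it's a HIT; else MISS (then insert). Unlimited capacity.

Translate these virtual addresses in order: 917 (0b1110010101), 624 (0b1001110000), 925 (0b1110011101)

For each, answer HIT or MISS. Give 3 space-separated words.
vaddr=917: (7,0) not in TLB -> MISS, insert
vaddr=624: (4,3) not in TLB -> MISS, insert
vaddr=925: (7,0) in TLB -> HIT

Answer: MISS MISS HIT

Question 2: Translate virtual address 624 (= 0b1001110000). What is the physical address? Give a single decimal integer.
Answer: 1520

Derivation:
vaddr = 624 = 0b1001110000
Split: l1_idx=4, l2_idx=3, offset=16
L1[4] = 0
L2[0][3] = 47
paddr = 47 * 32 + 16 = 1520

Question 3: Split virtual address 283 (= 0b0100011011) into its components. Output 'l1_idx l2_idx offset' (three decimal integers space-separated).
Answer: 2 0 27

Derivation:
vaddr = 283 = 0b0100011011
  top 3 bits -> l1_idx = 2
  next 2 bits -> l2_idx = 0
  bottom 5 bits -> offset = 27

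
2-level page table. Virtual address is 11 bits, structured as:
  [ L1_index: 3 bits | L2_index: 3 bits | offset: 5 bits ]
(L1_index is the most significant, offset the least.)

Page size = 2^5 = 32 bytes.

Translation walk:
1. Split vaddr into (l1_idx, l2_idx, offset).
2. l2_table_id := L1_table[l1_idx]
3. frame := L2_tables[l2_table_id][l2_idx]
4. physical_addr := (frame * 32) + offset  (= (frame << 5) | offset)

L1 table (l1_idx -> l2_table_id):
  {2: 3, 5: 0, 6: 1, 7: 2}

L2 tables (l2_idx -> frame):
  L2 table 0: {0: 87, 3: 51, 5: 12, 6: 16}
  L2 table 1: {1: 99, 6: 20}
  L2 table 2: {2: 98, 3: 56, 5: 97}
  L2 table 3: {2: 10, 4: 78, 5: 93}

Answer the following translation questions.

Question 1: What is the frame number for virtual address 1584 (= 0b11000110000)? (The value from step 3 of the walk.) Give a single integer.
Answer: 99

Derivation:
vaddr = 1584: l1_idx=6, l2_idx=1
L1[6] = 1; L2[1][1] = 99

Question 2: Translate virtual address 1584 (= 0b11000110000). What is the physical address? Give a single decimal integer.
vaddr = 1584 = 0b11000110000
Split: l1_idx=6, l2_idx=1, offset=16
L1[6] = 1
L2[1][1] = 99
paddr = 99 * 32 + 16 = 3184

Answer: 3184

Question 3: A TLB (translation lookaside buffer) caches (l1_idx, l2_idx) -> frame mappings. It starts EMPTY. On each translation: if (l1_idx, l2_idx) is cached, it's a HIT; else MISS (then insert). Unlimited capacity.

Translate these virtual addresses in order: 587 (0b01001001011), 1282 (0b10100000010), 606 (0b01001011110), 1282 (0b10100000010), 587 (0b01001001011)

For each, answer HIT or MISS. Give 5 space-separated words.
Answer: MISS MISS HIT HIT HIT

Derivation:
vaddr=587: (2,2) not in TLB -> MISS, insert
vaddr=1282: (5,0) not in TLB -> MISS, insert
vaddr=606: (2,2) in TLB -> HIT
vaddr=1282: (5,0) in TLB -> HIT
vaddr=587: (2,2) in TLB -> HIT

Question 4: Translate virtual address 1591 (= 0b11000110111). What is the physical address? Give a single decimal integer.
Answer: 3191

Derivation:
vaddr = 1591 = 0b11000110111
Split: l1_idx=6, l2_idx=1, offset=23
L1[6] = 1
L2[1][1] = 99
paddr = 99 * 32 + 23 = 3191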